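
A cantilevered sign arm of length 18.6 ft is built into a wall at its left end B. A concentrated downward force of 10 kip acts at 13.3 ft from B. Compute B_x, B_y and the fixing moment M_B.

B_x = 0, B_y = 10.00 kip, M_B = 133.0 kip·ft

ΣF_x = 0: B_x = 0.
ΣF_y = 0: B_y − 10 = 0 → B_y = 10.00 kip.
ΣM about B: M_B − 10·13.3 = 0 → M_B = 133.0 kip·ft.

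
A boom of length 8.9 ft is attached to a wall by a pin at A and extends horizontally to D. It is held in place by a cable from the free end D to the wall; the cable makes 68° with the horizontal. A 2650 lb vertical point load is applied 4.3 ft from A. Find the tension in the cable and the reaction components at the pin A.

T = 1381 lb, A_x = 517.3 lb, A_y = 1370 lb

ΣM about A: T·sin68°·8.9 − 2650·4.3 = 0 → T = 11395/(8.9·0.927184) = 1380.89 ≈ 1381 lb.
ΣF_x = 0: A_x − T·cos68° = 0 → A_x = 1380.89 × 0.374607 = 517.3 lb.
ΣF_y = 0: A_y + T·sin68° − 2650 = 0 → A_y = 2650 − 1380.89 × 0.927184 = 1370 lb.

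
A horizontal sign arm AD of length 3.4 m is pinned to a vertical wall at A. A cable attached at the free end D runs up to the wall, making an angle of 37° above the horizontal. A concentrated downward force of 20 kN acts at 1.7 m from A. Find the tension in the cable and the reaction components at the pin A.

ΣM about A: T·sin37°·3.4 − 20·1.7 = 0 → T = 34/(3.4·0.601815) = 16.6164 ≈ 16.62 kN.
ΣF_x = 0: A_x − T·cos37° = 0 → A_x = 16.6164 × 0.798636 = 13.27 kN.
ΣF_y = 0: A_y + T·sin37° − 20 = 0 → A_y = 20 − 16.6164 × 0.601815 = 10.00 kN.

T = 16.62 kN, A_x = 13.27 kN, A_y = 10.00 kN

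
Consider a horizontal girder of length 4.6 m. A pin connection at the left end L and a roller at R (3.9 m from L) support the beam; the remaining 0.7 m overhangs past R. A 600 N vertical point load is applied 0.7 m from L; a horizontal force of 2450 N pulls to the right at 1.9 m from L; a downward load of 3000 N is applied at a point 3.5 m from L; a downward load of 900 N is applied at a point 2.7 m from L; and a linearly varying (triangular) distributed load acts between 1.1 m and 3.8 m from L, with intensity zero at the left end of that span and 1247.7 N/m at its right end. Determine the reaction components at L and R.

Resultant of the triangular load: ½ × 1247.7 × 2.7 = 1684.395 N, acting at 2.9 m from L (one-third of the span from the peak).
Taking moments about L: R_y·3.9 − 600·0.7 − 3000·3.5 − 900·2.7 − (½·1247.7·2.7)·2.9 = 0 → R_y = 18234.7455/3.9 = 4675.58 ≈ 4676 N.
ΣF_y = 0: L_y + 4675.58 − 600 − 3000 − 900 − ½·1247.7·2.7 = 0 → L_y = 1509 N.
ΣF_x = 0: L_x + 2450 = 0 → L_x = -2450 N.

L_x = -2450 N, L_y = 1509 N, R_y = 4676 N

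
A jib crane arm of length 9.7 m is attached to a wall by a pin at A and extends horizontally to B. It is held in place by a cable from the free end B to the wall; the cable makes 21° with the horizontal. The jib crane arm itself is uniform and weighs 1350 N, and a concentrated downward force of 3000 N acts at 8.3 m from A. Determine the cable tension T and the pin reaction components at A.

ΣM about A: T·sin21°·9.7 − 1350·4.85 − 3000·8.3 = 0 → T = 31447.5/(9.7·0.358368) = 9046.6 ≈ 9047 N.
ΣF_x = 0: A_x − T·cos21° = 0 → A_x = 9046.6 × 0.93358 = 8446 N.
ΣF_y = 0: A_y + T·sin21° − 1350 − 3000 = 0 → A_y = 4350 − 9046.6 × 0.358368 = 1108 N.

T = 9047 N, A_x = 8446 N, A_y = 1108 N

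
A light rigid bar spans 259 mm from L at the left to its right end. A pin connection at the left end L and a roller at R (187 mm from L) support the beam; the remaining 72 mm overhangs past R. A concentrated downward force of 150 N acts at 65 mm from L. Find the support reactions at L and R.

L_x = 0, L_y = 97.86 N, R_y = 52.14 N

Moments about L: R_y·187 − 150·65 = 0 → R_y = 9750/187 = 52.139 ≈ 52.14 N.
ΣF_y = 0: L_y + 52.139 − 150 = 0 → L_y = 97.86 N.
ΣF_x = 0: no horizontal applied forces, so L_x = 0.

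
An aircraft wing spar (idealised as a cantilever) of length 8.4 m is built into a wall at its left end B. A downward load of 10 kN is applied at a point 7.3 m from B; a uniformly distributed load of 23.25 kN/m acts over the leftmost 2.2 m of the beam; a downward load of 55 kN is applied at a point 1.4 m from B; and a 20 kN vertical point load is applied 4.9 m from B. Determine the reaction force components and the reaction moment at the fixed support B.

Resultant of the distributed load: 23.25 × 2.2 = 51.15 kN at 1.1 m from B.
ΣF_x = 0: B_x = 0.
ΣF_y = 0: B_y − 10 − 23.25·2.2 − 55 − 20 = 0 → B_y = 136.2 kN.
ΣM about B: M_B − 10·7.3 − (23.25·2.2)·1.1 − 55·1.4 − 20·4.9 = 0 → M_B = 304.3 kN·m.

B_x = 0, B_y = 136.2 kN, M_B = 304.3 kN·m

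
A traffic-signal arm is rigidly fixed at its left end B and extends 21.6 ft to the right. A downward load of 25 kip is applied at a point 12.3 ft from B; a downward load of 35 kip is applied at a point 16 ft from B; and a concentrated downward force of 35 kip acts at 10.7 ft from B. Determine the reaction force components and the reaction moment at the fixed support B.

B_x = 0, B_y = 95.00 kip, M_B = 1242 kip·ft

ΣF_x = 0: B_x = 0.
ΣF_y = 0: B_y − 25 − 35 − 35 = 0 → B_y = 95.00 kip.
ΣM about B: M_B − 25·12.3 − 35·16 − 35·10.7 = 0 → M_B = 1242 kip·ft.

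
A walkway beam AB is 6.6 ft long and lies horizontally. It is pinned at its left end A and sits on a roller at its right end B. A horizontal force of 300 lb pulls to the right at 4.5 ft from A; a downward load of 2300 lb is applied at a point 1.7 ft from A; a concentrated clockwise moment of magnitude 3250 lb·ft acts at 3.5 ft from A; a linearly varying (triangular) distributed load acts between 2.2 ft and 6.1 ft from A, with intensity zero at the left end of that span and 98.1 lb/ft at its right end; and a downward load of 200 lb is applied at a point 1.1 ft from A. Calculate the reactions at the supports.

Resultant of the triangular load: ½ × 98.1 × 3.9 = 191.295 lb, acting at 4.8 ft from A (one-third of the span from the peak).
Taking moments about A: B_y·6.6 − 2300·1.7 − 3250 − (½·98.1·3.9)·4.8 − 200·1.1 = 0 → B_y = 8298.216/6.6 = 1257.31 ≈ 1257 lb.
ΣF_y = 0: A_y + 1257.31 − 2300 − ½·98.1·3.9 − 200 = 0 → A_y = 1434 lb.
ΣF_x = 0: A_x + 300 = 0 → A_x = -300.0 lb.

A_x = -300.0 lb, A_y = 1434 lb, B_y = 1257 lb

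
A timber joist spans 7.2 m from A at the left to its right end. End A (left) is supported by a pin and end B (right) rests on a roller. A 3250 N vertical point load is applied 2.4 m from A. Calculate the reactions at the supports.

Taking moments about A: B_y·7.2 − 3250·2.4 = 0 → B_y = 7800/7.2 = 1083.33 ≈ 1083 N.
ΣF_y = 0: A_y + 1083.33 − 3250 = 0 → A_y = 2167 N.
ΣF_x = 0: no horizontal applied forces, so A_x = 0.

A_x = 0, A_y = 2167 N, B_y = 1083 N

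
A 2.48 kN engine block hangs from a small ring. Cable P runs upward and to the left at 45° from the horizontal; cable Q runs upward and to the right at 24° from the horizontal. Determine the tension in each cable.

T_P = 2.427 kN, T_Q = 1.878 kN

ΣF_x = 0: −T_P·cos45° + T_Q·cos24° = 0 → T_Q = 0.774025·T_P.
ΣF_y = 0: T_P·sin45° + T_Q·sin24° = 2.48.
Substitute: T_P·(0.707107 + 0.774025·0.406737) = 2.48 → T_P = 2.42678 ≈ 2.427 kN.
Then T_Q = 0.774025 × 2.42678 = 1.878 kN.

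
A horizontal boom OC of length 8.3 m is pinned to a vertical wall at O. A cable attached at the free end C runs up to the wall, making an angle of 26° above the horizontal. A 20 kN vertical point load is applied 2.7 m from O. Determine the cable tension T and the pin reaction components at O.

ΣM about O: T·sin26°·8.3 − 20·2.7 = 0 → T = 54/(8.3·0.438371) = 14.8414 ≈ 14.84 kN.
ΣF_x = 0: O_x − T·cos26° = 0 → O_x = 14.8414 × 0.898794 = 13.34 kN.
ΣF_y = 0: O_y + T·sin26° − 20 = 0 → O_y = 20 − 14.8414 × 0.438371 = 13.49 kN.

T = 14.84 kN, O_x = 13.34 kN, O_y = 13.49 kN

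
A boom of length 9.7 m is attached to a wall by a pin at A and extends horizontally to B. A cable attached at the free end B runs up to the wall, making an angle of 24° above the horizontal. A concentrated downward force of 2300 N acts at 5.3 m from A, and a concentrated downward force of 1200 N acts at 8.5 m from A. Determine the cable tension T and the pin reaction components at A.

ΣM about A: T·sin24°·9.7 − 2300·5.3 − 1200·8.5 = 0 → T = 22390/(9.7·0.406737) = 5675.04 ≈ 5675 N.
ΣF_x = 0: A_x − T·cos24° = 0 → A_x = 5675.04 × 0.913545 = 5184 N.
ΣF_y = 0: A_y + T·sin24° − 2300 − 1200 = 0 → A_y = 3500 − 5675.04 × 0.406737 = 1192 N.

T = 5675 N, A_x = 5184 N, A_y = 1192 N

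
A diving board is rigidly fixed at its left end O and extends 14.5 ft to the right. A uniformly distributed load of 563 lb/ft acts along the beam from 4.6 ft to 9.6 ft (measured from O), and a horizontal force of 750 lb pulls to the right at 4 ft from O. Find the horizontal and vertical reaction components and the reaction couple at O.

Resultant of the distributed load: 563 × 5 = 2815 lb at 7.1 ft from O.
ΣF_x = 0: O_x + 750 = 0 → O_x = -750.0 lb.
ΣF_y = 0: O_y − 563·5 = 0 → O_y = 2815 lb.
ΣM about O: M_O − (563·5)·7.1 = 0 → M_O = 19990 lb·ft.

O_x = -750.0 lb, O_y = 2815 lb, M_O = 19990 lb·ft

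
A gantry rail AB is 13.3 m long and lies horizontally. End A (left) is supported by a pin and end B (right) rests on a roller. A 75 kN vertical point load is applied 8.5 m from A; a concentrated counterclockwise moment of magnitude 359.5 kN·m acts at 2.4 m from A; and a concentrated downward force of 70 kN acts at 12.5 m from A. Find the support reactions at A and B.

A_x = 0, A_y = 58.31 kN, B_y = 86.69 kN

Taking moments about A: B_y·13.3 − 75·8.5 + 359.5 − 70·12.5 = 0 → B_y = 1153/13.3 = 86.6917 ≈ 86.69 kN.
ΣF_y = 0: A_y + 86.6917 − 75 − 70 = 0 → A_y = 58.31 kN.
ΣF_x = 0: no horizontal applied forces, so A_x = 0.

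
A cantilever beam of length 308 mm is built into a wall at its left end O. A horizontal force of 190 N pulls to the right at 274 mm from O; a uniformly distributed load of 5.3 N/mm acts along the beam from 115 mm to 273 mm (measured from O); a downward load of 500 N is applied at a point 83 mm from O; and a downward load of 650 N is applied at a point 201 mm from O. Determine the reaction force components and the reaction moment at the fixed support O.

Resultant of the distributed load: 5.3 × 158 = 837.4 N at 194 mm from O.
ΣF_x = 0: O_x + 190 = 0 → O_x = -190.0 N.
ΣF_y = 0: O_y − 5.3·158 − 500 − 650 = 0 → O_y = 1987 N.
ΣM about O: M_O − (5.3·158)·194 − 500·83 − 650·201 = 0 → M_O = 334600 N·mm.

O_x = -190.0 N, O_y = 1987 N, M_O = 334600 N·mm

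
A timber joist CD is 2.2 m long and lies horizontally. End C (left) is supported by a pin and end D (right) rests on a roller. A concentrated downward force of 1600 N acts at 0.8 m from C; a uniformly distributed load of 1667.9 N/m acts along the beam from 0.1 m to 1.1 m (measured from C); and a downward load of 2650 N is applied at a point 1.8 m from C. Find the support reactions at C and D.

C_x = 0, C_y = 2713 N, D_y = 3205 N

Resultant of the distributed load: 1667.9 × 1 = 1667.9 N at 0.6 m from C.
Taking moments about C: D_y·2.2 − 1600·0.8 − (1667.9·1)·0.6 − 2650·1.8 = 0 → D_y = 7050.74/2.2 = 3204.88 ≈ 3205 N.
ΣF_y = 0: C_y + 3204.88 − 1600 − 1667.9·1 − 2650 = 0 → C_y = 2713 N.
ΣF_x = 0: no horizontal applied forces, so C_x = 0.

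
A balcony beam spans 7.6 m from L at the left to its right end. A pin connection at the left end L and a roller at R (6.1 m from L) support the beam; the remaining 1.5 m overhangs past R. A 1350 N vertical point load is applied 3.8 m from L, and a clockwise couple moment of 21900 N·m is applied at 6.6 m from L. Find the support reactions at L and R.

L_x = 0, L_y = -3081 N, R_y = 4431 N

ΣM about L: R_y·6.1 − 1350·3.8 − 21900 = 0 → R_y = 27030/6.1 = 4431.15 ≈ 4431 N.
ΣF_y = 0: L_y + 4431.15 − 1350 = 0 → L_y = -3081 N.
ΣF_x = 0: no horizontal applied forces, so L_x = 0.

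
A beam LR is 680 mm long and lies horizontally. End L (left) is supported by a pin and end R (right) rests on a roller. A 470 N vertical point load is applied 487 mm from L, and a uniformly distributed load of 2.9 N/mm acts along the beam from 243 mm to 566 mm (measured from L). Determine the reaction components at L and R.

L_x = 0, L_y = 512.9 N, R_y = 893.8 N

Resultant of the distributed load: 2.9 × 323 = 936.7 N at 404.5 mm from L.
Moments about L: R_y·680 − 470·487 − (2.9·323)·404.5 = 0 → R_y = 607785.15/680 = 893.802 ≈ 893.8 N.
ΣF_y = 0: L_y + 893.802 − 470 − 2.9·323 = 0 → L_y = 512.9 N.
ΣF_x = 0: no horizontal applied forces, so L_x = 0.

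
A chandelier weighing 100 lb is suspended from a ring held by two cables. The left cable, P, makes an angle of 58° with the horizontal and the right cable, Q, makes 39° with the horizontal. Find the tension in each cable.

T_P = 78.30 lb, T_Q = 53.39 lb

ΣF_x = 0: −T_P·cos58° + T_Q·cos39° = 0 → T_Q = 0.681879·T_P.
ΣF_y = 0: T_P·sin58° + T_Q·sin39° = 100.
Substitute: T_P·(0.848048 + 0.681879·0.62932) = 100 → T_P = 78.2982 ≈ 78.30 lb.
Then T_Q = 0.681879 × 78.2982 = 53.39 lb.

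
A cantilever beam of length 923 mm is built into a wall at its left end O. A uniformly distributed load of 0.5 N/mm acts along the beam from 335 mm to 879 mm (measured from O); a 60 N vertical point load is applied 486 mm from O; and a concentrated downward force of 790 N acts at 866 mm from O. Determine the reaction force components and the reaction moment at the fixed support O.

Resultant of the distributed load: 0.5 × 544 = 272 N at 607 mm from O.
ΣF_x = 0: O_x = 0.
ΣF_y = 0: O_y − 0.5·544 − 60 − 790 = 0 → O_y = 1122 N.
ΣM about O: M_O − (0.5·544)·607 − 60·486 − 790·866 = 0 → M_O = 878400 N·mm.

O_x = 0, O_y = 1122 N, M_O = 878400 N·mm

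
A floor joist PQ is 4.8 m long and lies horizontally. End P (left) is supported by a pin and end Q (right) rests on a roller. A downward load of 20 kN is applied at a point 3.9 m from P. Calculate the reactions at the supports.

P_x = 0, P_y = 3.750 kN, Q_y = 16.25 kN

ΣM about P: Q_y·4.8 − 20·3.9 = 0 → Q_y = 78/4.8 = 16.25 kN.
ΣF_y = 0: P_y + 16.25 − 20 = 0 → P_y = 3.750 kN.
ΣF_x = 0: no horizontal applied forces, so P_x = 0.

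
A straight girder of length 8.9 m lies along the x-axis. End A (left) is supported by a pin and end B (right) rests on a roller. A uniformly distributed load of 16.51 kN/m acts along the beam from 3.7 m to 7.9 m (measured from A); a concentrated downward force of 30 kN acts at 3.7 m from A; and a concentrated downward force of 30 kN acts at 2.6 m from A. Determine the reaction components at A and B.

Resultant of the distributed load: 16.51 × 4.2 = 69.342 kN at 5.8 m from A.
Taking moments about A: B_y·8.9 − (16.51·4.2)·5.8 − 30·3.7 − 30·2.6 = 0 → B_y = 591.1836/8.9 = 66.4251 ≈ 66.43 kN.
ΣF_y = 0: A_y + 66.4251 − 16.51·4.2 − 30 − 30 = 0 → A_y = 62.92 kN.
ΣF_x = 0: no horizontal applied forces, so A_x = 0.

A_x = 0, A_y = 62.92 kN, B_y = 66.43 kN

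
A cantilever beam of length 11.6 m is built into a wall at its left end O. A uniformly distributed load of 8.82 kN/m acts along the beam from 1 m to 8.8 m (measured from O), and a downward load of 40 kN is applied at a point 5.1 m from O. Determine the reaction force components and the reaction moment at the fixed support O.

O_x = 0, O_y = 108.8 kN, M_O = 541.1 kN·m

Resultant of the distributed load: 8.82 × 7.8 = 68.796 kN at 4.9 m from O.
ΣF_x = 0: O_x = 0.
ΣF_y = 0: O_y − 8.82·7.8 − 40 = 0 → O_y = 108.8 kN.
ΣM about O: M_O − (8.82·7.8)·4.9 − 40·5.1 = 0 → M_O = 541.1 kN·m.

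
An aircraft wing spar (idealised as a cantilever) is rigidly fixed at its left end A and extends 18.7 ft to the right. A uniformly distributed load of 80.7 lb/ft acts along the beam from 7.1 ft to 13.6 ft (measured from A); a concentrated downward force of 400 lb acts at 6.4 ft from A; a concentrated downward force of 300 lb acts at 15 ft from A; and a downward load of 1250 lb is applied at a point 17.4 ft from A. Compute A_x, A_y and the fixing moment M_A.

Resultant of the distributed load: 80.7 × 6.5 = 524.55 lb at 10.35 ft from A.
ΣF_x = 0: A_x = 0.
ΣF_y = 0: A_y − 80.7·6.5 − 400 − 300 − 1250 = 0 → A_y = 2475 lb.
ΣM about A: M_A − (80.7·6.5)·10.35 − 400·6.4 − 300·15 − 1250·17.4 = 0 → M_A = 34240 lb·ft.

A_x = 0, A_y = 2475 lb, M_A = 34240 lb·ft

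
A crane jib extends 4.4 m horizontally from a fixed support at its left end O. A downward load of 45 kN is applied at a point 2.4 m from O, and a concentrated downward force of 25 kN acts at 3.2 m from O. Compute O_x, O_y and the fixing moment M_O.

ΣF_x = 0: O_x = 0.
ΣF_y = 0: O_y − 45 − 25 = 0 → O_y = 70.00 kN.
ΣM about O: M_O − 45·2.4 − 25·3.2 = 0 → M_O = 188.0 kN·m.

O_x = 0, O_y = 70.00 kN, M_O = 188.0 kN·m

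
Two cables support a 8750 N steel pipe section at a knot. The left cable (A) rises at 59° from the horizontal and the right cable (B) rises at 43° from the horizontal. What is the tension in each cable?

ΣF_x = 0: −T_A·cos59° + T_B·cos43° = 0 → T_B = 0.704226·T_A.
ΣF_y = 0: T_A·sin59° + T_B·sin43° = 8750.
Substitute: T_A·(0.857167 + 0.704226·0.681998) = 8750 → T_A = 6542.31 ≈ 6542 N.
Then T_B = 0.704226 × 6542.31 = 4607 N.

T_A = 6542 N, T_B = 4607 N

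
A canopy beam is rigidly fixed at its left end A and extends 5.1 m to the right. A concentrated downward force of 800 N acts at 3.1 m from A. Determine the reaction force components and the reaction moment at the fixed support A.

ΣF_x = 0: A_x = 0.
ΣF_y = 0: A_y − 800 = 0 → A_y = 800.0 N.
ΣM about A: M_A − 800·3.1 = 0 → M_A = 2480 N·m.

A_x = 0, A_y = 800.0 N, M_A = 2480 N·m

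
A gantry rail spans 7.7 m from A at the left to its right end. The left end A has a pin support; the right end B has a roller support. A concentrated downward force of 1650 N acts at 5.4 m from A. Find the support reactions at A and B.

Moments about A: B_y·7.7 − 1650·5.4 = 0 → B_y = 8910/7.7 = 1157.14 ≈ 1157 N.
ΣF_y = 0: A_y + 1157.14 − 1650 = 0 → A_y = 492.9 N.
ΣF_x = 0: no horizontal applied forces, so A_x = 0.

A_x = 0, A_y = 492.9 N, B_y = 1157 N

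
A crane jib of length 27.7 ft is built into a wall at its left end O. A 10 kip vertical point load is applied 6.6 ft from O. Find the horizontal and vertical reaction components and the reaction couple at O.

ΣF_x = 0: O_x = 0.
ΣF_y = 0: O_y − 10 = 0 → O_y = 10.00 kip.
ΣM about O: M_O − 10·6.6 = 0 → M_O = 66.00 kip·ft.

O_x = 0, O_y = 10.00 kip, M_O = 66.00 kip·ft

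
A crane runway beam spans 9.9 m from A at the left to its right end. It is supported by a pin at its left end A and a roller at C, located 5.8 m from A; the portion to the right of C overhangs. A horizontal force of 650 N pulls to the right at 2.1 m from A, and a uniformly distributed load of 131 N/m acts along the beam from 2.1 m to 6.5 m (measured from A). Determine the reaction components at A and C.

A_x = -650.0 N, A_y = 149.1 N, C_y = 427.3 N

Resultant of the distributed load: 131 × 4.4 = 576.4 N at 4.3 m from A.
Taking moments about A: C_y·5.8 − (131·4.4)·4.3 = 0 → C_y = 2478.52/5.8 = 427.331 ≈ 427.3 N.
ΣF_y = 0: A_y + 427.331 − 131·4.4 = 0 → A_y = 149.1 N.
ΣF_x = 0: A_x + 650 = 0 → A_x = -650.0 N.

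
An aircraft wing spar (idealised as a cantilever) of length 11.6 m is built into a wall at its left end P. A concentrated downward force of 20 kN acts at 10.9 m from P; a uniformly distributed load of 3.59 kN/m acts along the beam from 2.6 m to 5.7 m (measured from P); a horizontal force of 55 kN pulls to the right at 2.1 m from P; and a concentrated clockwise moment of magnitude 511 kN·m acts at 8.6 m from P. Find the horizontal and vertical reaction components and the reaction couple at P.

Resultant of the distributed load: 3.59 × 3.1 = 11.129 kN at 4.15 m from P.
ΣF_x = 0: P_x + 55 = 0 → P_x = -55.00 kN.
ΣF_y = 0: P_y − 20 − 3.59·3.1 = 0 → P_y = 31.13 kN.
ΣM about P: M_P − 20·10.9 − (3.59·3.1)·4.15 − 511 = 0 → M_P = 775.2 kN·m.

P_x = -55.00 kN, P_y = 31.13 kN, M_P = 775.2 kN·m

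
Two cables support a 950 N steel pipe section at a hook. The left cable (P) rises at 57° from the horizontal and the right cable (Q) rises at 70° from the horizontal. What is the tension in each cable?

T_P = 406.8 N, T_Q = 647.9 N

ΣF_x = 0: −T_P·cos57° + T_Q·cos70° = 0 → T_Q = 1.59242·T_P.
ΣF_y = 0: T_P·sin57° + T_Q·sin70° = 950.
Substitute: T_P·(0.838671 + 1.59242·0.939693) = 950 → T_P = 406.842 ≈ 406.8 N.
Then T_Q = 1.59242 × 406.842 = 647.9 N.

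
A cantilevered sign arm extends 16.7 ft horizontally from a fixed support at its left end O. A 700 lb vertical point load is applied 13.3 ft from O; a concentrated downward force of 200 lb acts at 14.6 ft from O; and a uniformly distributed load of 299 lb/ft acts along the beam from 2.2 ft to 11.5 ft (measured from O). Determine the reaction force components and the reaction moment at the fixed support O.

Resultant of the distributed load: 299 × 9.3 = 2780.7 lb at 6.85 ft from O.
ΣF_x = 0: O_x = 0.
ΣF_y = 0: O_y − 700 − 200 − 299·9.3 = 0 → O_y = 3681 lb.
ΣM about O: M_O − 700·13.3 − 200·14.6 − (299·9.3)·6.85 = 0 → M_O = 31280 lb·ft.

O_x = 0, O_y = 3681 lb, M_O = 31280 lb·ft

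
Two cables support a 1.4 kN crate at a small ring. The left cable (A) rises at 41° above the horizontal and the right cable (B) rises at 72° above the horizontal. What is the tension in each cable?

T_A = 0.4700 kN, T_B = 1.148 kN

ΣF_x = 0: −T_A·cos41° + T_B·cos72° = 0 → T_B = 2.44229·T_A.
ΣF_y = 0: T_A·sin41° + T_B·sin72° = 1.4.
Substitute: T_A·(0.656059 + 2.44229·0.951057) = 1.4 → T_A = 0.469985 ≈ 0.4700 kN.
Then T_B = 2.44229 × 0.469985 = 1.148 kN.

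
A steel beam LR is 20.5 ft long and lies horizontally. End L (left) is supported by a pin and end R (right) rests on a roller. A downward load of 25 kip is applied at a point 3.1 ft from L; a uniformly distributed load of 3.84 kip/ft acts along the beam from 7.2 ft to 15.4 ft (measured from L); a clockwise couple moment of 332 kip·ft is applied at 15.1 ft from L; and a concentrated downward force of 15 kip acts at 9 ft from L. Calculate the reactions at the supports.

L_x = 0, L_y = 27.57 kip, R_y = 43.92 kip

Resultant of the distributed load: 3.84 × 8.2 = 31.488 kip at 11.3 ft from L.
Taking moments about L: R_y·20.5 − 25·3.1 − (3.84·8.2)·11.3 − 332 − 15·9 = 0 → R_y = 900.3144/20.5 = 43.9178 ≈ 43.92 kip.
ΣF_y = 0: L_y + 43.9178 − 25 − 3.84·8.2 − 15 = 0 → L_y = 27.57 kip.
ΣF_x = 0: no horizontal applied forces, so L_x = 0.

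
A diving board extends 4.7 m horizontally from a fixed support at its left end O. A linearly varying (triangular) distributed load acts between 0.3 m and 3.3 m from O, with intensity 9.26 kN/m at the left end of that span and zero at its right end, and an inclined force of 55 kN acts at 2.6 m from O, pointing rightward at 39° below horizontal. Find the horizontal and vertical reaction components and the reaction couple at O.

O_x = -42.74 kN, O_y = 48.50 kN, M_O = 108.0 kN·m

Resultant of the triangular load: ½ × 9.26 × 3 = 13.89 kN, acting at 1.3 m from O (one-third of the span from the peak).
ΣF_x = 0: O_x + 55·cos39° = 0 → O_x = -42.74 kN.
ΣF_y = 0: O_y − ½·9.26·3 − 55·sin39° = 0 → O_y = 48.50 kN.
ΣM about O: M_O − (½·9.26·3)·1.3 − 55·sin39°·2.6 = 0 → M_O = 108.0 kN·m.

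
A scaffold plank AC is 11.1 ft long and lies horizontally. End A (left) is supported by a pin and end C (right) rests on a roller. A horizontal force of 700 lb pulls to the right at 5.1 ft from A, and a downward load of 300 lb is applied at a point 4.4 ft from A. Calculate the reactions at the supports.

A_x = -700.0 lb, A_y = 181.1 lb, C_y = 118.9 lb

Taking moments about A: C_y·11.1 − 300·4.4 = 0 → C_y = 1320/11.1 = 118.919 ≈ 118.9 lb.
ΣF_y = 0: A_y + 118.919 − 300 = 0 → A_y = 181.1 lb.
ΣF_x = 0: A_x + 700 = 0 → A_x = -700.0 lb.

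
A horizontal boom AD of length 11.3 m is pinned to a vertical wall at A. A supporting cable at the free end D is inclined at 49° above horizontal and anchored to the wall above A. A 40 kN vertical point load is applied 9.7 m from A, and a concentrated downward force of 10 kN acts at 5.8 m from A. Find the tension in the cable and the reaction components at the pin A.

T = 52.30 kN, A_x = 34.31 kN, A_y = 10.53 kN

ΣM about A: T·sin49°·11.3 − 40·9.7 − 10·5.8 = 0 → T = 446/(11.3·0.75471) = 52.2969 ≈ 52.30 kN.
ΣF_x = 0: A_x − T·cos49° = 0 → A_x = 52.2969 × 0.656059 = 34.31 kN.
ΣF_y = 0: A_y + T·sin49° − 40 − 10 = 0 → A_y = 50 − 52.2969 × 0.75471 = 10.53 kN.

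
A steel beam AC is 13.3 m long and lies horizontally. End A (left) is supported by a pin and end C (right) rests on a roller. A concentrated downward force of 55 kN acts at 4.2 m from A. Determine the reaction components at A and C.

ΣM about A: C_y·13.3 − 55·4.2 = 0 → C_y = 231/13.3 = 17.3684 ≈ 17.37 kN.
ΣF_y = 0: A_y + 17.3684 − 55 = 0 → A_y = 37.63 kN.
ΣF_x = 0: no horizontal applied forces, so A_x = 0.

A_x = 0, A_y = 37.63 kN, C_y = 17.37 kN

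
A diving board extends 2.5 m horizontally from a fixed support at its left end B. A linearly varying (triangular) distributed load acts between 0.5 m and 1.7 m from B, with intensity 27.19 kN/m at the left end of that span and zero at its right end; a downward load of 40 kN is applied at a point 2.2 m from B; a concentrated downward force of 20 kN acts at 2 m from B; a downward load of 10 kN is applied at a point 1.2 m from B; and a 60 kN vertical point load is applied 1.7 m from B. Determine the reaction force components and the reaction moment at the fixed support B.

Resultant of the triangular load: ½ × 27.19 × 1.2 = 16.314 kN, acting at 0.9 m from B (one-third of the span from the peak).
ΣF_x = 0: B_x = 0.
ΣF_y = 0: B_y − ½·27.19·1.2 − 40 − 20 − 10 − 60 = 0 → B_y = 146.3 kN.
ΣM about B: M_B − (½·27.19·1.2)·0.9 − 40·2.2 − 20·2 − 10·1.2 − 60·1.7 = 0 → M_B = 256.7 kN·m.

B_x = 0, B_y = 146.3 kN, M_B = 256.7 kN·m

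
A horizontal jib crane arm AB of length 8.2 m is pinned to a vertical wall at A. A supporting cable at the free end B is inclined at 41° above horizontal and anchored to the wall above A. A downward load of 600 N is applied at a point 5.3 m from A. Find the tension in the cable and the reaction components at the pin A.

T = 591.1 N, A_x = 446.1 N, A_y = 212.2 N

ΣM about A: T·sin41°·8.2 − 600·5.3 = 0 → T = 3180/(8.2·0.656059) = 591.113 ≈ 591.1 N.
ΣF_x = 0: A_x − T·cos41° = 0 → A_x = 591.113 × 0.75471 = 446.1 N.
ΣF_y = 0: A_y + T·sin41° − 600 = 0 → A_y = 600 − 591.113 × 0.656059 = 212.2 N.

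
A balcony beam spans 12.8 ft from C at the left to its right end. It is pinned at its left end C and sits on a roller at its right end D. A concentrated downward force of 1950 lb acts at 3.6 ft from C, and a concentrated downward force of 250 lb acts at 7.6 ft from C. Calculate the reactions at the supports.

C_x = 0, C_y = 1503 lb, D_y = 696.9 lb

ΣM about C: D_y·12.8 − 1950·3.6 − 250·7.6 = 0 → D_y = 8920/12.8 = 696.875 ≈ 696.9 lb.
ΣF_y = 0: C_y + 696.875 − 1950 − 250 = 0 → C_y = 1503 lb.
ΣF_x = 0: no horizontal applied forces, so C_x = 0.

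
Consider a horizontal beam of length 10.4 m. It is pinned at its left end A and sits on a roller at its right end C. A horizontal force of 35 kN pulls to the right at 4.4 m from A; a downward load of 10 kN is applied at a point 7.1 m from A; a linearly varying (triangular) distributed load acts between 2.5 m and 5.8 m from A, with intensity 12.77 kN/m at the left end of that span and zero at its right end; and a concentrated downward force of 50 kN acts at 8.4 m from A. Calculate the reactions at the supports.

A_x = -35.00 kN, A_y = 26.57 kN, C_y = 54.51 kN

Resultant of the triangular load: ½ × 12.77 × 3.3 = 21.0705 kN, acting at 3.6 m from A (one-third of the span from the peak).
Taking moments about A: C_y·10.4 − 10·7.1 − (½·12.77·3.3)·3.6 − 50·8.4 = 0 → C_y = 566.8538/10.4 = 54.5052 ≈ 54.51 kN.
ΣF_y = 0: A_y + 54.5052 − 10 − ½·12.77·3.3 − 50 = 0 → A_y = 26.57 kN.
ΣF_x = 0: A_x + 35 = 0 → A_x = -35.00 kN.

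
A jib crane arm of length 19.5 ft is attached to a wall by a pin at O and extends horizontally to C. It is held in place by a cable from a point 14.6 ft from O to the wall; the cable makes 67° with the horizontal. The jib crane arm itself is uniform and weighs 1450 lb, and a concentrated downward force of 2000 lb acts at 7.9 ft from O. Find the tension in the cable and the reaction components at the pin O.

ΣM about O: T·sin67°·14.6 − 1450·9.75 − 2000·7.9 = 0 → T = 29937.5/(14.6·0.920505) = 2227.6 ≈ 2228 lb.
ΣF_x = 0: O_x − T·cos67° = 0 → O_x = 2227.6 × 0.390731 = 870.4 lb.
ΣF_y = 0: O_y + T·sin67° − 1450 − 2000 = 0 → O_y = 3450 − 2227.6 × 0.920505 = 1399 lb.

T = 2228 lb, O_x = 870.4 lb, O_y = 1399 lb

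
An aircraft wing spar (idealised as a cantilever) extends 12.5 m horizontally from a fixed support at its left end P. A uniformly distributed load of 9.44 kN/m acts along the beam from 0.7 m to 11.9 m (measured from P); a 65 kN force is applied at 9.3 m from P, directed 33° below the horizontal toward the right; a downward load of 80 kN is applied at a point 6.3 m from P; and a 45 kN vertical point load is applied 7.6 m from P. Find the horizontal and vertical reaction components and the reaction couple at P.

Resultant of the distributed load: 9.44 × 11.2 = 105.728 kN at 6.3 m from P.
ΣF_x = 0: P_x + 65·cos33° = 0 → P_x = -54.51 kN.
ΣF_y = 0: P_y − 9.44·11.2 − 65·sin33° − 80 − 45 = 0 → P_y = 266.1 kN.
ΣM about P: M_P − (9.44·11.2)·6.3 − 65·sin33°·9.3 − 80·6.3 − 45·7.6 = 0 → M_P = 1841 kN·m.

P_x = -54.51 kN, P_y = 266.1 kN, M_P = 1841 kN·m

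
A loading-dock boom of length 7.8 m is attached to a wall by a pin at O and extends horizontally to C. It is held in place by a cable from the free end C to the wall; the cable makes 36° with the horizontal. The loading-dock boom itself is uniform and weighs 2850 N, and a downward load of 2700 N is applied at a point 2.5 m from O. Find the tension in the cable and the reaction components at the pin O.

T = 3897 N, O_x = 3152 N, O_y = 3260 N

ΣM about O: T·sin36°·7.8 − 2850·3.9 − 2700·2.5 = 0 → T = 17865/(7.8·0.587785) = 3896.64 ≈ 3897 N.
ΣF_x = 0: O_x − T·cos36° = 0 → O_x = 3896.64 × 0.809017 = 3152 N.
ΣF_y = 0: O_y + T·sin36° − 2850 − 2700 = 0 → O_y = 5550 − 3896.64 × 0.587785 = 3260 N.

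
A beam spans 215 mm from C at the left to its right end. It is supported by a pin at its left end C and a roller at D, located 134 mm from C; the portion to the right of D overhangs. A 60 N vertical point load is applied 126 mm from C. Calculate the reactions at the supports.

Taking moments about C: D_y·134 − 60·126 = 0 → D_y = 7560/134 = 56.4179 ≈ 56.42 N.
ΣF_y = 0: C_y + 56.4179 − 60 = 0 → C_y = 3.582 N.
ΣF_x = 0: no horizontal applied forces, so C_x = 0.

C_x = 0, C_y = 3.582 N, D_y = 56.42 N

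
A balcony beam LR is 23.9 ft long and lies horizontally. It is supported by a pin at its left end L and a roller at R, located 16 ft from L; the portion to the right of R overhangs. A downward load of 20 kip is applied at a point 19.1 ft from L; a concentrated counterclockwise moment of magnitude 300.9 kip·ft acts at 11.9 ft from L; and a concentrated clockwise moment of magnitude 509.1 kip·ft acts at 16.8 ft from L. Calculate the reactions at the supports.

Taking moments about L: R_y·16 − 20·19.1 + 300.9 − 509.1 = 0 → R_y = 590.2/16 = 36.8875 ≈ 36.89 kip.
ΣF_y = 0: L_y + 36.8875 − 20 = 0 → L_y = -16.89 kip.
ΣF_x = 0: no horizontal applied forces, so L_x = 0.

L_x = 0, L_y = -16.89 kip, R_y = 36.89 kip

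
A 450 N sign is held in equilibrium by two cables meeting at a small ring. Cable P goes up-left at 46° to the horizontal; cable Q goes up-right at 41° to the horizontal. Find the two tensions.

ΣF_x = 0: −T_P·cos46° + T_Q·cos41° = 0 → T_Q = 0.920431·T_P.
ΣF_y = 0: T_P·sin46° + T_Q·sin41° = 450.
Substitute: T_P·(0.71934 + 0.920431·0.656059) = 450 → T_P = 340.085 ≈ 340.1 N.
Then T_Q = 0.920431 × 340.085 = 313.0 N.

T_P = 340.1 N, T_Q = 313.0 N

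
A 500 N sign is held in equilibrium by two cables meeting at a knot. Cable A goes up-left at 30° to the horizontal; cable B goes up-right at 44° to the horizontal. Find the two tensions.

T_A = 374.2 N, T_B = 450.5 N

ΣF_x = 0: −T_A·cos30° + T_B·cos44° = 0 → T_B = 1.20392·T_A.
ΣF_y = 0: T_A·sin30° + T_B·sin44° = 500.
Substitute: T_A·(0.5 + 1.20392·0.694658) = 500 → T_A = 374.164 ≈ 374.2 N.
Then T_B = 1.20392 × 374.164 = 450.5 N.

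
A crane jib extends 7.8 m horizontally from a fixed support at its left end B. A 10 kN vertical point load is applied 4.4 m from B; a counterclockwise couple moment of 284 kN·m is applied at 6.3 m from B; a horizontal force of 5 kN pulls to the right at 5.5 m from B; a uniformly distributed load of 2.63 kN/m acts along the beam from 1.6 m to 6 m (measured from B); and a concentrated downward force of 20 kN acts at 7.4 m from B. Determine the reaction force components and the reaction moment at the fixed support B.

Resultant of the distributed load: 2.63 × 4.4 = 11.572 kN at 3.8 m from B.
ΣF_x = 0: B_x + 5 = 0 → B_x = -5.000 kN.
ΣF_y = 0: B_y − 10 − 2.63·4.4 − 20 = 0 → B_y = 41.57 kN.
ΣM about B: M_B − 10·4.4 + 284 − (2.63·4.4)·3.8 − 20·7.4 = 0 → M_B = -48.03 kN·m.

B_x = -5.000 kN, B_y = 41.57 kN, M_B = -48.03 kN·m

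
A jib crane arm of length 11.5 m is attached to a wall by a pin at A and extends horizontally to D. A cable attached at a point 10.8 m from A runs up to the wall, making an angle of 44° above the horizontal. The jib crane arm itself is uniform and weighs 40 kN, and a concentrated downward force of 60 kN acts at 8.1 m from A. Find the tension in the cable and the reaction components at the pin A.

T = 95.44 kN, A_x = 68.65 kN, A_y = 33.70 kN

ΣM about A: T·sin44°·10.8 − 40·5.75 − 60·8.1 = 0 → T = 716/(10.8·0.694658) = 95.4373 ≈ 95.44 kN.
ΣF_x = 0: A_x − T·cos44° = 0 → A_x = 95.4373 × 0.71934 = 68.65 kN.
ΣF_y = 0: A_y + T·sin44° − 40 − 60 = 0 → A_y = 100 − 95.4373 × 0.694658 = 33.70 kN.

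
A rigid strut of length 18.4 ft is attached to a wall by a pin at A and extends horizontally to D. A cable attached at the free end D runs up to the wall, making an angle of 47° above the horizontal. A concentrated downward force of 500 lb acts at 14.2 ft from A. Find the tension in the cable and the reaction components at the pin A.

ΣM about A: T·sin47°·18.4 − 500·14.2 = 0 → T = 7100/(18.4·0.731354) = 527.61 ≈ 527.6 lb.
ΣF_x = 0: A_x − T·cos47° = 0 → A_x = 527.61 × 0.681998 = 359.8 lb.
ΣF_y = 0: A_y + T·sin47° − 500 = 0 → A_y = 500 − 527.61 × 0.731354 = 114.1 lb.

T = 527.6 lb, A_x = 359.8 lb, A_y = 114.1 lb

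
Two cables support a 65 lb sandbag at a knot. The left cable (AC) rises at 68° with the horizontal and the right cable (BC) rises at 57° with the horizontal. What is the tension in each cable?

T_AC = 43.22 lb, T_BC = 29.73 lb

ΣF_x = 0: −T_AC·cos68° + T_BC·cos57° = 0 → T_BC = 0.687807·T_AC.
ΣF_y = 0: T_AC·sin68° + T_BC·sin57° = 65.
Substitute: T_AC·(0.927184 + 0.687807·0.838671) = 65 → T_AC = 43.2173 ≈ 43.22 lb.
Then T_BC = 0.687807 × 43.2173 = 29.73 lb.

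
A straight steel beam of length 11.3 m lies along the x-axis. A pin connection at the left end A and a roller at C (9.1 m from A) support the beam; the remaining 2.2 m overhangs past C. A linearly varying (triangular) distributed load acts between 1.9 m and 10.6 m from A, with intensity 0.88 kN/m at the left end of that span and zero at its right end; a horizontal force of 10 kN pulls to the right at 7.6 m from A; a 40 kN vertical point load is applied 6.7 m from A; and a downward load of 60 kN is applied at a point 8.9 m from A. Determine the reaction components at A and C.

A_x = -10.00 kN, A_y = 13.68 kN, C_y = 90.15 kN

Resultant of the triangular load: ½ × 0.88 × 8.7 = 3.828 kN, acting at 4.8 m from A (one-third of the span from the peak).
Taking moments about A: C_y·9.1 − (½·0.88·8.7)·4.8 − 40·6.7 − 60·8.9 = 0 → C_y = 820.3744/9.1 = 90.151 ≈ 90.15 kN.
ΣF_y = 0: A_y + 90.151 − ½·0.88·8.7 − 40 − 60 = 0 → A_y = 13.68 kN.
ΣF_x = 0: A_x + 10 = 0 → A_x = -10.00 kN.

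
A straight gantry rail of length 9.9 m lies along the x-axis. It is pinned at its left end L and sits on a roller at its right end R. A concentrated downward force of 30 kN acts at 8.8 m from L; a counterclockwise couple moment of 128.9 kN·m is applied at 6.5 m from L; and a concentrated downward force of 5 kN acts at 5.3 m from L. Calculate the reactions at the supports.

L_x = 0, L_y = 18.68 kN, R_y = 16.32 kN

ΣM about L: R_y·9.9 − 30·8.8 + 128.9 − 5·5.3 = 0 → R_y = 161.6/9.9 = 16.3232 ≈ 16.32 kN.
ΣF_y = 0: L_y + 16.3232 − 30 − 5 = 0 → L_y = 18.68 kN.
ΣF_x = 0: no horizontal applied forces, so L_x = 0.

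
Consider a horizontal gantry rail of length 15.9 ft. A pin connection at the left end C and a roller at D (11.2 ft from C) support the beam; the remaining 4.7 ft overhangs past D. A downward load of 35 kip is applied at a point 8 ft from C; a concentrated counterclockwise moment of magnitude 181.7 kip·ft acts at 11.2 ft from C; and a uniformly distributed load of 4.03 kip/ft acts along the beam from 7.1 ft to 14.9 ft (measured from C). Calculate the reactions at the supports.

Resultant of the distributed load: 4.03 × 7.8 = 31.434 kip at 11 ft from C.
ΣM about C: D_y·11.2 − 35·8 + 181.7 − (4.03·7.8)·11 = 0 → D_y = 444.074/11.2 = 39.6495 ≈ 39.65 kip.
ΣF_y = 0: C_y + 39.6495 − 35 − 4.03·7.8 = 0 → C_y = 26.78 kip.
ΣF_x = 0: no horizontal applied forces, so C_x = 0.

C_x = 0, C_y = 26.78 kip, D_y = 39.65 kip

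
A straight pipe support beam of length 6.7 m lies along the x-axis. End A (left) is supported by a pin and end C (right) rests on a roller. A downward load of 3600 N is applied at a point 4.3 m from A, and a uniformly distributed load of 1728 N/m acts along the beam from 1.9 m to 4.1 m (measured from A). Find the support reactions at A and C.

A_x = 0, A_y = 3389 N, C_y = 4013 N

Resultant of the distributed load: 1728 × 2.2 = 3801.6 N at 3 m from A.
Taking moments about A: C_y·6.7 − 3600·4.3 − (1728·2.2)·3 = 0 → C_y = 26884.8/6.7 = 4012.66 ≈ 4013 N.
ΣF_y = 0: A_y + 4012.66 − 3600 − 1728·2.2 = 0 → A_y = 3389 N.
ΣF_x = 0: no horizontal applied forces, so A_x = 0.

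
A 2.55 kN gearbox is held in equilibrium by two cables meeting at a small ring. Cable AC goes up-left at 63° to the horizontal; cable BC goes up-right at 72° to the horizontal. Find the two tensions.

ΣF_x = 0: −T_AC·cos63° + T_BC·cos72° = 0 → T_BC = 1.46914·T_AC.
ΣF_y = 0: T_AC·sin63° + T_BC·sin72° = 2.55.
Substitute: T_AC·(0.891007 + 1.46914·0.951057) = 2.55 → T_AC = 1.11439 ≈ 1.114 kN.
Then T_BC = 1.46914 × 1.11439 = 1.637 kN.

T_AC = 1.114 kN, T_BC = 1.637 kN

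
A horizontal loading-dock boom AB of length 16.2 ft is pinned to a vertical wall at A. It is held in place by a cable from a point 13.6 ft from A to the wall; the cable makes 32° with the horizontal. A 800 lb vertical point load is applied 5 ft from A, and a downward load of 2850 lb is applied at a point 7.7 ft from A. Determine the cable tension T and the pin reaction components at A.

ΣM about A: T·sin32°·13.6 − 800·5 − 2850·7.7 = 0 → T = 25945/(13.6·0.529919) = 3600.02 ≈ 3600 lb.
ΣF_x = 0: A_x − T·cos32° = 0 → A_x = 3600.02 × 0.848048 = 3053 lb.
ΣF_y = 0: A_y + T·sin32° − 800 − 2850 = 0 → A_y = 3650 − 3600.02 × 0.529919 = 1742 lb.

T = 3600 lb, A_x = 3053 lb, A_y = 1742 lb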